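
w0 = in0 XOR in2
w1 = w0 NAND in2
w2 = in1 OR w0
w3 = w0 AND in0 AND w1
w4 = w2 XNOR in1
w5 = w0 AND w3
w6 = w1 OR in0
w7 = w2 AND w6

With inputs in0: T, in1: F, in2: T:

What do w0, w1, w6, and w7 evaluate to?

w0 = F; w1 = T; w6 = T; w7 = F

w0 = in0 XOR in2 = T XOR T = F
w1 = w0 NAND in2 = F NAND T = T
w2 = in1 OR w0 = F OR F = F
w6 = w1 OR in0 = T OR T = T
w7 = w2 AND w6 = F AND T = F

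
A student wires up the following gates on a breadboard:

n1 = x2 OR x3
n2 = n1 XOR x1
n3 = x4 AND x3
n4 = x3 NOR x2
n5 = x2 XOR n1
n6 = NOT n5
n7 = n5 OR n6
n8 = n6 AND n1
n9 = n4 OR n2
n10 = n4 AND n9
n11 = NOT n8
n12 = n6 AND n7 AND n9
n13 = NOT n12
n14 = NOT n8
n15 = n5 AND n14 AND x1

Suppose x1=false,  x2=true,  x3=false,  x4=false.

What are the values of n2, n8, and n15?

n1 = x2 OR x3 = true OR false = true
n2 = n1 XOR x1 = true XOR false = true
n5 = x2 XOR n1 = true XOR true = false
n6 = NOT n5 = NOT false = true
n8 = n6 AND n1 = true AND true = true
n14 = NOT n8 = NOT true = false
n15 = n5 AND n14 AND x1 = false AND false AND false = false

n2 = true  n8 = true  n15 = false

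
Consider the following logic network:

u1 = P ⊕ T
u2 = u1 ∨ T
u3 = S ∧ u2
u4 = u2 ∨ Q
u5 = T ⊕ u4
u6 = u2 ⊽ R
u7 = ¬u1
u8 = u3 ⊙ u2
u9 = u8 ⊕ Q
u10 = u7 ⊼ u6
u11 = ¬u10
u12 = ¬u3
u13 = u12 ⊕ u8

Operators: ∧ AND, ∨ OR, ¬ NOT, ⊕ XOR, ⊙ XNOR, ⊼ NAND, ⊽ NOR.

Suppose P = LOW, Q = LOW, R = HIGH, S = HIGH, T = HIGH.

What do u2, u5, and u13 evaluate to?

u1 = P XOR T = LOW XOR HIGH = HIGH
u2 = u1 OR T = HIGH OR HIGH = HIGH
u3 = S AND u2 = HIGH AND HIGH = HIGH
u4 = u2 OR Q = HIGH OR LOW = HIGH
u5 = T XOR u4 = HIGH XOR HIGH = LOW
u8 = u3 XNOR u2 = HIGH XNOR HIGH = HIGH
u12 = NOT u3 = NOT HIGH = LOW
u13 = u12 XOR u8 = LOW XOR HIGH = HIGH

u2 = HIGH, u5 = LOW, u13 = HIGH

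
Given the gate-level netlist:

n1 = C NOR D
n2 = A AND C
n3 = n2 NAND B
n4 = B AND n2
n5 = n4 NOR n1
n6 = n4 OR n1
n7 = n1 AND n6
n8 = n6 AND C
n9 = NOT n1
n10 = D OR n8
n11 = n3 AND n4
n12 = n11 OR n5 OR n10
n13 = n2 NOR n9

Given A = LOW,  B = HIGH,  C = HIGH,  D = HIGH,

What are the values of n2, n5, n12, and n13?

n2 = LOW; n5 = HIGH; n12 = HIGH; n13 = LOW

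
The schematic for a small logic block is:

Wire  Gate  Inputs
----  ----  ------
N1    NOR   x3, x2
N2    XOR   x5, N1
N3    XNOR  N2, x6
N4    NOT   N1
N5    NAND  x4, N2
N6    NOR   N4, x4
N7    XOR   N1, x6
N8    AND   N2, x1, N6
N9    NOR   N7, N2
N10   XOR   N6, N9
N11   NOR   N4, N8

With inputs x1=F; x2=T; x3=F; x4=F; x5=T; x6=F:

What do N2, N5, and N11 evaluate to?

N2 = T; N5 = T; N11 = F

N1 = x3 NOR x2 = F NOR T = F
N2 = x5 XOR N1 = T XOR F = T
N4 = NOT N1 = NOT F = T
N5 = x4 NAND N2 = F NAND T = T
N6 = N4 NOR x4 = T NOR F = F
N8 = N2 AND x1 AND N6 = T AND F AND F = F
N11 = N4 NOR N8 = T NOR F = F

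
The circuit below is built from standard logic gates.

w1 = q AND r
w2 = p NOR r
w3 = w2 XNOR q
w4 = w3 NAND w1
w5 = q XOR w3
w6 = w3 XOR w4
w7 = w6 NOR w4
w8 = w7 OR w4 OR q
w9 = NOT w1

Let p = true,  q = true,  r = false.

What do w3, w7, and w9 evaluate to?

w3 = false; w7 = false; w9 = true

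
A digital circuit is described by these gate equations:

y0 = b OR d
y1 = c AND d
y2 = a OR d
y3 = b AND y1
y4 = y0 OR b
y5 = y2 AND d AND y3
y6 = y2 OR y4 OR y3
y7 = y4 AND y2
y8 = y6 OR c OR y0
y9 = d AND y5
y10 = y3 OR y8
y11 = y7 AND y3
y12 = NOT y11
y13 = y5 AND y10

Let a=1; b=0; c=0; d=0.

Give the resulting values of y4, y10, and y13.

y4 = 0; y10 = 1; y13 = 0

y0 = b OR d = 0 OR 0 = 0
y1 = c AND d = 0 AND 0 = 0
y2 = a OR d = 1 OR 0 = 1
y3 = b AND y1 = 0 AND 0 = 0
y4 = y0 OR b = 0 OR 0 = 0
y5 = y2 AND d AND y3 = 1 AND 0 AND 0 = 0
y6 = y2 OR y4 OR y3 = 1 OR 0 OR 0 = 1
y8 = y6 OR c OR y0 = 1 OR 0 OR 0 = 1
y10 = y3 OR y8 = 0 OR 1 = 1
y13 = y5 AND y10 = 0 AND 1 = 0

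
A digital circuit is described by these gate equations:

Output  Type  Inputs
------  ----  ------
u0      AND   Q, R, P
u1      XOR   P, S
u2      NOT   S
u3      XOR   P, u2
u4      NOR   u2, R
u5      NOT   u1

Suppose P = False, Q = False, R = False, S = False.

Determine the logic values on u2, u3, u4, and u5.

u2 = True, u3 = True, u4 = False, u5 = True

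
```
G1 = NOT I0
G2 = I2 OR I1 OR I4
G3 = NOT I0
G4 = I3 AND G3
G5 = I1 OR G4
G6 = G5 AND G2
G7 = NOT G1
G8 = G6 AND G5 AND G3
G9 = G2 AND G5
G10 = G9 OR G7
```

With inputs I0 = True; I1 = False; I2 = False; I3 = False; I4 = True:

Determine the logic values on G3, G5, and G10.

G3 = False; G5 = False; G10 = True

G1 = NOT I0 = NOT True = False
G2 = I2 OR I1 OR I4 = False OR False OR True = True
G3 = NOT I0 = NOT True = False
G4 = I3 AND G3 = False AND False = False
G5 = I1 OR G4 = False OR False = False
G7 = NOT G1 = NOT False = True
G9 = G2 AND G5 = True AND False = False
G10 = G9 OR G7 = False OR True = True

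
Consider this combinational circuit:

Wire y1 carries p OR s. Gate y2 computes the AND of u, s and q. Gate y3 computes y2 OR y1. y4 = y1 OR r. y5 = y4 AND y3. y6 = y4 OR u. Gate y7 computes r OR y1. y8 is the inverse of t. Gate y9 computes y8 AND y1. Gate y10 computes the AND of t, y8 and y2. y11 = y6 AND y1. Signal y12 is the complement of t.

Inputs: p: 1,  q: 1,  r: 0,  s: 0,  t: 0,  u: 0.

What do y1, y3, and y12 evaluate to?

y1 = 1, y3 = 1, y12 = 1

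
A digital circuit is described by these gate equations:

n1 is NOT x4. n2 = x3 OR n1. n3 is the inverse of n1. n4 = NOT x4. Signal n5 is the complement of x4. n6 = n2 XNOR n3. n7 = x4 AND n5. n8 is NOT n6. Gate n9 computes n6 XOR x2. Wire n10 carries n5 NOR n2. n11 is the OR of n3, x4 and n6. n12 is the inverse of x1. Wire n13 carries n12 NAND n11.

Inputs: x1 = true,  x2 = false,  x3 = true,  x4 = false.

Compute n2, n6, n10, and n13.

n1 = NOT x4 = NOT false = true
n2 = x3 OR n1 = true OR true = true
n3 = NOT n1 = NOT true = false
n5 = NOT x4 = NOT false = true
n6 = n2 XNOR n3 = true XNOR false = false
n10 = n5 NOR n2 = true NOR true = false
n11 = n3 OR x4 OR n6 = false OR false OR false = false
n12 = NOT x1 = NOT true = false
n13 = n12 NAND n11 = false NAND false = true

n2 = true, n6 = false, n10 = false, n13 = true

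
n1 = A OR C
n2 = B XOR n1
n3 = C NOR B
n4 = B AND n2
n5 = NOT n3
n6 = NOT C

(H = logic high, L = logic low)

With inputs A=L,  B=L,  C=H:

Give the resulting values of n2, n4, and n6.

n1 = A OR C = L OR H = H
n2 = B XOR n1 = L XOR H = H
n4 = B AND n2 = L AND H = L
n6 = NOT C = NOT H = L

n2 = H; n4 = L; n6 = L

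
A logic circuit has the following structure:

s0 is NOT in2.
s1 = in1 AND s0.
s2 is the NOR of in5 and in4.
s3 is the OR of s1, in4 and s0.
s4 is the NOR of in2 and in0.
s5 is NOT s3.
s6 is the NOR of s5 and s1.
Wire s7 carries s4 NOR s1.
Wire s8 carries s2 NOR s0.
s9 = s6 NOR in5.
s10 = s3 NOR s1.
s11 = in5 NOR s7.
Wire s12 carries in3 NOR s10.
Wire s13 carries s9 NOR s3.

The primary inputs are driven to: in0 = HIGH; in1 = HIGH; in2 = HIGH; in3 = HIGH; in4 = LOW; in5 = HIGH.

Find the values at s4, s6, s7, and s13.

s0 = NOT in2 = NOT HIGH = LOW
s1 = in1 AND s0 = HIGH AND LOW = LOW
s3 = s1 OR in4 OR s0 = LOW OR LOW OR LOW = LOW
s4 = in2 NOR in0 = HIGH NOR HIGH = LOW
s5 = NOT s3 = NOT LOW = HIGH
s6 = s5 NOR s1 = HIGH NOR LOW = LOW
s7 = s4 NOR s1 = LOW NOR LOW = HIGH
s9 = s6 NOR in5 = LOW NOR HIGH = LOW
s13 = s9 NOR s3 = LOW NOR LOW = HIGH

s4 = LOW, s6 = LOW, s7 = HIGH, s13 = HIGH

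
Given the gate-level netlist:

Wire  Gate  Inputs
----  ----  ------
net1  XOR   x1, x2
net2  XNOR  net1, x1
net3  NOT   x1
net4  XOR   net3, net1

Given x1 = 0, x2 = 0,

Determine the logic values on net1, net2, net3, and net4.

net1 = x1 XOR x2 = 0 XOR 0 = 0
net2 = net1 XNOR x1 = 0 XNOR 0 = 1
net3 = NOT x1 = NOT 0 = 1
net4 = net3 XOR net1 = 1 XOR 0 = 1

net1 = 0, net2 = 1, net3 = 1, net4 = 1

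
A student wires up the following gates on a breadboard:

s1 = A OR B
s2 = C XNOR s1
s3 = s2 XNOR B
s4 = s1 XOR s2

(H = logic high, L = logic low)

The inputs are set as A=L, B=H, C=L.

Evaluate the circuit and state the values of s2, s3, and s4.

s2 = L, s3 = L, s4 = H

s1 = A OR B = L OR H = H
s2 = C XNOR s1 = L XNOR H = L
s3 = s2 XNOR B = L XNOR H = L
s4 = s1 XOR s2 = H XOR L = H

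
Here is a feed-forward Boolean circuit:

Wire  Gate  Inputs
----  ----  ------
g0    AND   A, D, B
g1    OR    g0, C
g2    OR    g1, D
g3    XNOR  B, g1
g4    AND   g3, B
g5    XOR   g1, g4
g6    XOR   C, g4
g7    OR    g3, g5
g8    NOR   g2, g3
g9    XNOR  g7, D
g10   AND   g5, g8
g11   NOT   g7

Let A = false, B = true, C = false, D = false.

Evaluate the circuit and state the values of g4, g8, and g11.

g4 = false; g8 = true; g11 = true

g0 = A AND D AND B = false AND false AND true = false
g1 = g0 OR C = false OR false = false
g2 = g1 OR D = false OR false = false
g3 = B XNOR g1 = true XNOR false = false
g4 = g3 AND B = false AND true = false
g5 = g1 XOR g4 = false XOR false = false
g7 = g3 OR g5 = false OR false = false
g8 = g2 NOR g3 = false NOR false = true
g11 = NOT g7 = NOT false = true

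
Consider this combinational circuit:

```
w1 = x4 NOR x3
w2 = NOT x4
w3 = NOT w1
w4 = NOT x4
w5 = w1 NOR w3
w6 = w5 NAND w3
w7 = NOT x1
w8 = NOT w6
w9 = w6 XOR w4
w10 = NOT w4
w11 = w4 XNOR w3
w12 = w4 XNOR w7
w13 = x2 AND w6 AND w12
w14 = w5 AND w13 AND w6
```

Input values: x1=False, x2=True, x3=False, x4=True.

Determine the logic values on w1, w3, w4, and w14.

w1 = x4 NOR x3 = True NOR False = False
w3 = NOT w1 = NOT False = True
w4 = NOT x4 = NOT True = False
w5 = w1 NOR w3 = False NOR True = False
w6 = w5 NAND w3 = False NAND True = True
w7 = NOT x1 = NOT False = True
w12 = w4 XNOR w7 = False XNOR True = False
w13 = x2 AND w6 AND w12 = True AND True AND False = False
w14 = w5 AND w13 AND w6 = False AND False AND True = False

w1 = False, w3 = True, w4 = False, w14 = False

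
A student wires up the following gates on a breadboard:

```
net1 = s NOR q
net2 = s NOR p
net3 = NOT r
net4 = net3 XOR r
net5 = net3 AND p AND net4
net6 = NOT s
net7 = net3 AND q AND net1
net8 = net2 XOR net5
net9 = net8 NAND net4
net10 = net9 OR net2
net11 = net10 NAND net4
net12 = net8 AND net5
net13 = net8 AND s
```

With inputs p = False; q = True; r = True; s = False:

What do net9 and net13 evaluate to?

net2 = s NOR p = False NOR False = True
net3 = NOT r = NOT True = False
net4 = net3 XOR r = False XOR True = True
net5 = net3 AND p AND net4 = False AND False AND True = False
net8 = net2 XOR net5 = True XOR False = True
net9 = net8 NAND net4 = True NAND True = False
net13 = net8 AND s = True AND False = False

net9 = False, net13 = False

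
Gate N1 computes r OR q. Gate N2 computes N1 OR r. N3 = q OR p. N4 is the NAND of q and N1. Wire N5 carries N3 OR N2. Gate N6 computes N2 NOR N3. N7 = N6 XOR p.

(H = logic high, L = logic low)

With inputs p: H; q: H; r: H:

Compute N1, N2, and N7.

N1 = H; N2 = H; N7 = H

N1 = r OR q = H OR H = H
N2 = N1 OR r = H OR H = H
N3 = q OR p = H OR H = H
N6 = N2 NOR N3 = H NOR H = L
N7 = N6 XOR p = L XOR H = H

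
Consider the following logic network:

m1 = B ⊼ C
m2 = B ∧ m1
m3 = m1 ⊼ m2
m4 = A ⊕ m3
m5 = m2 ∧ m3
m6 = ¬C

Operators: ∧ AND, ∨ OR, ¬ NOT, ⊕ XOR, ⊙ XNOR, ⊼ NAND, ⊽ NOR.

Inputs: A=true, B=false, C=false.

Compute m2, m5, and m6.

m1 = B NAND C = false NAND false = true
m2 = B AND m1 = false AND true = false
m3 = m1 NAND m2 = true NAND false = true
m5 = m2 AND m3 = false AND true = false
m6 = NOT C = NOT false = true

m2 = false; m5 = false; m6 = true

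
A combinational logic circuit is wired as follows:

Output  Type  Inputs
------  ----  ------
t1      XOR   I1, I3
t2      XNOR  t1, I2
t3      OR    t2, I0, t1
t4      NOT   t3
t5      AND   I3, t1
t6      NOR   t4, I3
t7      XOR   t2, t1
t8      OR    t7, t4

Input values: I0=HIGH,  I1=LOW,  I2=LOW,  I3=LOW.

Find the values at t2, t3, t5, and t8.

t2 = HIGH; t3 = HIGH; t5 = LOW; t8 = HIGH

t1 = I1 XOR I3 = LOW XOR LOW = LOW
t2 = t1 XNOR I2 = LOW XNOR LOW = HIGH
t3 = t2 OR I0 OR t1 = HIGH OR HIGH OR LOW = HIGH
t4 = NOT t3 = NOT HIGH = LOW
t5 = I3 AND t1 = LOW AND LOW = LOW
t7 = t2 XOR t1 = HIGH XOR LOW = HIGH
t8 = t7 OR t4 = HIGH OR LOW = HIGH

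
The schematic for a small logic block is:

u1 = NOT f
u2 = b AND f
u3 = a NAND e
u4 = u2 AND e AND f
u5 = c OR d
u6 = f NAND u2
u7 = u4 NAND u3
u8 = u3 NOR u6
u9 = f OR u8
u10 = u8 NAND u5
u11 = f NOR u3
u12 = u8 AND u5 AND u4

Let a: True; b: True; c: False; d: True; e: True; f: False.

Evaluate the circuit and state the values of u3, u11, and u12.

u3 = False  u11 = True  u12 = False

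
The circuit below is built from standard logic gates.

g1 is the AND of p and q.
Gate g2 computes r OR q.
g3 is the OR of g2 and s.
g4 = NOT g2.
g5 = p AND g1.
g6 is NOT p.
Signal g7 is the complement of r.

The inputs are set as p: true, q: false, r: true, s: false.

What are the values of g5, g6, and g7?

g1 = p AND q = true AND false = false
g5 = p AND g1 = true AND false = false
g6 = NOT p = NOT true = false
g7 = NOT r = NOT true = false

g5 = false; g6 = false; g7 = false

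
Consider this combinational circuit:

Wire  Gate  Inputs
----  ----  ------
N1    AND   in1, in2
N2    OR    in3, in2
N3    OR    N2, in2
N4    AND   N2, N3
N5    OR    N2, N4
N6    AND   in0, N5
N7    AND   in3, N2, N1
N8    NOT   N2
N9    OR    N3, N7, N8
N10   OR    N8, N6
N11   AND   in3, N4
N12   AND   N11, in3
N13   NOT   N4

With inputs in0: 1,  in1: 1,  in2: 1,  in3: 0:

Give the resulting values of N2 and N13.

N2 = in3 OR in2 = 0 OR 1 = 1
N3 = N2 OR in2 = 1 OR 1 = 1
N4 = N2 AND N3 = 1 AND 1 = 1
N13 = NOT N4 = NOT 1 = 0

N2 = 1, N13 = 0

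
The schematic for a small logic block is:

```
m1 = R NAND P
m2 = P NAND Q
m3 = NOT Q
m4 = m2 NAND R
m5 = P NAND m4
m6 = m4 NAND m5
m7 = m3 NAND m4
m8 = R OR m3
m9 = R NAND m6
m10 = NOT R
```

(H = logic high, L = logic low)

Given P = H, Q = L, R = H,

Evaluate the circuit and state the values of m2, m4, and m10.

m2 = H; m4 = L; m10 = L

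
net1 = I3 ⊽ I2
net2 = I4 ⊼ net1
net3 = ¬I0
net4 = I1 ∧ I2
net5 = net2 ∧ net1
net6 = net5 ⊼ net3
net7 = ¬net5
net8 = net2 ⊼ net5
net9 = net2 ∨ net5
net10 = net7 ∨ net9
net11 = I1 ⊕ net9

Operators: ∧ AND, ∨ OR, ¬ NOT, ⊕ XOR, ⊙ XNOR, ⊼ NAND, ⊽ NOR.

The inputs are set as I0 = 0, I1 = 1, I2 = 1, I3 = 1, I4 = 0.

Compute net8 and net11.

net8 = 1, net11 = 0

net1 = I3 NOR I2 = 1 NOR 1 = 0
net2 = I4 NAND net1 = 0 NAND 0 = 1
net5 = net2 AND net1 = 1 AND 0 = 0
net8 = net2 NAND net5 = 1 NAND 0 = 1
net9 = net2 OR net5 = 1 OR 0 = 1
net11 = I1 XOR net9 = 1 XOR 1 = 0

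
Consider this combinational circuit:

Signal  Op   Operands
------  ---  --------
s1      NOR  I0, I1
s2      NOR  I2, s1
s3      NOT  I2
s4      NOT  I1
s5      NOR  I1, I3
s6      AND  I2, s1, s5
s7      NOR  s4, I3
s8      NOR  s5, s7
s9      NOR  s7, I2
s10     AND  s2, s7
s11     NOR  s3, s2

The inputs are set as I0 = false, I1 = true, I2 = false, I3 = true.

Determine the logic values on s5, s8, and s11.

s5 = false; s8 = true; s11 = false

s1 = I0 NOR I1 = false NOR true = false
s2 = I2 NOR s1 = false NOR false = true
s3 = NOT I2 = NOT false = true
s4 = NOT I1 = NOT true = false
s5 = I1 NOR I3 = true NOR true = false
s7 = s4 NOR I3 = false NOR true = false
s8 = s5 NOR s7 = false NOR false = true
s11 = s3 NOR s2 = true NOR true = false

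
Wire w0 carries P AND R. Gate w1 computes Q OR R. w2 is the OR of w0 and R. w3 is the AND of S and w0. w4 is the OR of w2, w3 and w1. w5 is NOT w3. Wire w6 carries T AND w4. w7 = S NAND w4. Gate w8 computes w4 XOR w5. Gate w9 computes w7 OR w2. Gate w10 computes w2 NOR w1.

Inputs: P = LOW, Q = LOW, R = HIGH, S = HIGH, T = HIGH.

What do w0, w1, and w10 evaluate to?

w0 = P AND R = LOW AND HIGH = LOW
w1 = Q OR R = LOW OR HIGH = HIGH
w2 = w0 OR R = LOW OR HIGH = HIGH
w10 = w2 NOR w1 = HIGH NOR HIGH = LOW

w0 = LOW, w1 = HIGH, w10 = LOW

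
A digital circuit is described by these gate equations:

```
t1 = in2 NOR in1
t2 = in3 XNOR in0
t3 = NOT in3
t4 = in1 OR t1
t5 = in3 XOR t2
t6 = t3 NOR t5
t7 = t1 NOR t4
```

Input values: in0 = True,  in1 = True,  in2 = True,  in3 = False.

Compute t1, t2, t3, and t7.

t1 = in2 NOR in1 = True NOR True = False
t2 = in3 XNOR in0 = False XNOR True = False
t3 = NOT in3 = NOT False = True
t4 = in1 OR t1 = True OR False = True
t7 = t1 NOR t4 = False NOR True = False

t1 = False  t2 = False  t3 = True  t7 = False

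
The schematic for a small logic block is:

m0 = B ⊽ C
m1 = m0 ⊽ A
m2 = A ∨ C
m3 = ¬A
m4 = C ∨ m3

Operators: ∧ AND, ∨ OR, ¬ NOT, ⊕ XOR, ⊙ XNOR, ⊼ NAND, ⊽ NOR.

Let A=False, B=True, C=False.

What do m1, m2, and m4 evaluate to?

m1 = True; m2 = False; m4 = True

m0 = B NOR C = True NOR False = False
m1 = m0 NOR A = False NOR False = True
m2 = A OR C = False OR False = False
m3 = NOT A = NOT False = True
m4 = C OR m3 = False OR True = True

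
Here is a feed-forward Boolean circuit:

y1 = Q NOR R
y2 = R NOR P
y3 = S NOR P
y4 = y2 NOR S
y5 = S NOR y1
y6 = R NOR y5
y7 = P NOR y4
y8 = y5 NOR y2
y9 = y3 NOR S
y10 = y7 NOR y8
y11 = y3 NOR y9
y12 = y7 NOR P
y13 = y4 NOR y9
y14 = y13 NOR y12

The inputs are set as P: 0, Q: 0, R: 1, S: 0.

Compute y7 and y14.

y7 = 0; y14 = 0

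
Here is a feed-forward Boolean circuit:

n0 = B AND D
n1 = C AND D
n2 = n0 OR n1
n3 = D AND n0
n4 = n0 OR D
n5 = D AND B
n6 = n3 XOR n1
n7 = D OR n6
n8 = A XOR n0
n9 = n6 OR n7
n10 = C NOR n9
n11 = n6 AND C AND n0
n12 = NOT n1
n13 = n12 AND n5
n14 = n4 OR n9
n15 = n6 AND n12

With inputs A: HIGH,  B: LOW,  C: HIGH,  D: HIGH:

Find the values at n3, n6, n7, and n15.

n3 = LOW; n6 = HIGH; n7 = HIGH; n15 = LOW

n0 = B AND D = LOW AND HIGH = LOW
n1 = C AND D = HIGH AND HIGH = HIGH
n3 = D AND n0 = HIGH AND LOW = LOW
n6 = n3 XOR n1 = LOW XOR HIGH = HIGH
n7 = D OR n6 = HIGH OR HIGH = HIGH
n12 = NOT n1 = NOT HIGH = LOW
n15 = n6 AND n12 = HIGH AND LOW = LOW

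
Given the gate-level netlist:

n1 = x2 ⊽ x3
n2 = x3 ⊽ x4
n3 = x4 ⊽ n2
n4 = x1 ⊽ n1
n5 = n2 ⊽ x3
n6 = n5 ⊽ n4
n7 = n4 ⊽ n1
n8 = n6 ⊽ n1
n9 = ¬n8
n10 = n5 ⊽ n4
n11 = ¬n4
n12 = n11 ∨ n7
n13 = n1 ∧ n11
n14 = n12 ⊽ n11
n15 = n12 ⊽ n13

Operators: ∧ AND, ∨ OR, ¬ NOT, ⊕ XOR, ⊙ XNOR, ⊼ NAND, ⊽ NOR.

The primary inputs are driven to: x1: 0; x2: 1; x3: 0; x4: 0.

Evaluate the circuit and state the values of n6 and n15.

n1 = x2 NOR x3 = 1 NOR 0 = 0
n2 = x3 NOR x4 = 0 NOR 0 = 1
n4 = x1 NOR n1 = 0 NOR 0 = 1
n5 = n2 NOR x3 = 1 NOR 0 = 0
n6 = n5 NOR n4 = 0 NOR 1 = 0
n7 = n4 NOR n1 = 1 NOR 0 = 0
n11 = NOT n4 = NOT 1 = 0
n12 = n11 OR n7 = 0 OR 0 = 0
n13 = n1 AND n11 = 0 AND 0 = 0
n15 = n12 NOR n13 = 0 NOR 0 = 1

n6 = 0; n15 = 1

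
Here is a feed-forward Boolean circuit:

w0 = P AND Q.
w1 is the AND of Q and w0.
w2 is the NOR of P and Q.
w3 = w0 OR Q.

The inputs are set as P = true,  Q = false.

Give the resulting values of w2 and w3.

w2 = false, w3 = false

w0 = P AND Q = true AND false = false
w2 = P NOR Q = true NOR false = false
w3 = w0 OR Q = false OR false = false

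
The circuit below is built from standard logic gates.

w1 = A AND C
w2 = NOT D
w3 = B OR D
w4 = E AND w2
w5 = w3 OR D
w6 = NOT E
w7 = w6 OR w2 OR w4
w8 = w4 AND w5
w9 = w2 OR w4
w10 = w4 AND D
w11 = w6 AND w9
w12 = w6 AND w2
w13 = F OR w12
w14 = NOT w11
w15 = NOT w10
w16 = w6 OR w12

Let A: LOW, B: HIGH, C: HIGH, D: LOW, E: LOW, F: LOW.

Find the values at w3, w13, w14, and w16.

w3 = HIGH; w13 = HIGH; w14 = LOW; w16 = HIGH

w2 = NOT D = NOT LOW = HIGH
w3 = B OR D = HIGH OR LOW = HIGH
w4 = E AND w2 = LOW AND HIGH = LOW
w6 = NOT E = NOT LOW = HIGH
w9 = w2 OR w4 = HIGH OR LOW = HIGH
w11 = w6 AND w9 = HIGH AND HIGH = HIGH
w12 = w6 AND w2 = HIGH AND HIGH = HIGH
w13 = F OR w12 = LOW OR HIGH = HIGH
w14 = NOT w11 = NOT HIGH = LOW
w16 = w6 OR w12 = HIGH OR HIGH = HIGH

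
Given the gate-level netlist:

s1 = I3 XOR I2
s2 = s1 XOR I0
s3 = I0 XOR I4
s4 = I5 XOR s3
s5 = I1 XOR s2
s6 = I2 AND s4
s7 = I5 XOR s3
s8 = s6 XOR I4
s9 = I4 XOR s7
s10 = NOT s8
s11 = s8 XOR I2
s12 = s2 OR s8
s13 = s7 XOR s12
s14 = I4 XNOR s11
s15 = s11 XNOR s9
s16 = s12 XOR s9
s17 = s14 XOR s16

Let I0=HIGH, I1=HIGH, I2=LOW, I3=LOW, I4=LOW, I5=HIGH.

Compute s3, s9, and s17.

s1 = I3 XOR I2 = LOW XOR LOW = LOW
s2 = s1 XOR I0 = LOW XOR HIGH = HIGH
s3 = I0 XOR I4 = HIGH XOR LOW = HIGH
s4 = I5 XOR s3 = HIGH XOR HIGH = LOW
s6 = I2 AND s4 = LOW AND LOW = LOW
s7 = I5 XOR s3 = HIGH XOR HIGH = LOW
s8 = s6 XOR I4 = LOW XOR LOW = LOW
s9 = I4 XOR s7 = LOW XOR LOW = LOW
s11 = s8 XOR I2 = LOW XOR LOW = LOW
s12 = s2 OR s8 = HIGH OR LOW = HIGH
s14 = I4 XNOR s11 = LOW XNOR LOW = HIGH
s16 = s12 XOR s9 = HIGH XOR LOW = HIGH
s17 = s14 XOR s16 = HIGH XOR HIGH = LOW

s3 = HIGH, s9 = LOW, s17 = LOW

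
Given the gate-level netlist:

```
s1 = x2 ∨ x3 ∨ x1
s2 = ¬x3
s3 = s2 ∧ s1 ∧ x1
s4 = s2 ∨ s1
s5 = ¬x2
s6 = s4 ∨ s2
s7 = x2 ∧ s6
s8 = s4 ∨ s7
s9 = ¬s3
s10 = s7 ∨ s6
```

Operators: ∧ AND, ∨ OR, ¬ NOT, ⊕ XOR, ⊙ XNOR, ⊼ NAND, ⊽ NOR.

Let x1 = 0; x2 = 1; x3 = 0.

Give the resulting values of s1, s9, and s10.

s1 = x2 OR x3 OR x1 = 1 OR 0 OR 0 = 1
s2 = NOT x3 = NOT 0 = 1
s3 = s2 AND s1 AND x1 = 1 AND 1 AND 0 = 0
s4 = s2 OR s1 = 1 OR 1 = 1
s6 = s4 OR s2 = 1 OR 1 = 1
s7 = x2 AND s6 = 1 AND 1 = 1
s9 = NOT s3 = NOT 0 = 1
s10 = s7 OR s6 = 1 OR 1 = 1

s1 = 1; s9 = 1; s10 = 1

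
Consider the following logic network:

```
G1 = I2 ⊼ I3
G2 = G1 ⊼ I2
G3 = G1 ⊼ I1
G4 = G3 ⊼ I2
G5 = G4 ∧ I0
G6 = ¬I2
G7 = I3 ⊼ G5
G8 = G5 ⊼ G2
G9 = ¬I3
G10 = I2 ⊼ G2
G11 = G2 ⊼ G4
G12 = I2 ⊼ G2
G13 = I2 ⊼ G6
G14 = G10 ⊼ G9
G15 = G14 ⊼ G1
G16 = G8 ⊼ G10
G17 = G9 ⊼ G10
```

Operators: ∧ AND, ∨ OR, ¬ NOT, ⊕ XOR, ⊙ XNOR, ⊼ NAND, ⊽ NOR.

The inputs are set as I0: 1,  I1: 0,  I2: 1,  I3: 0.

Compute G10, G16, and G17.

G1 = I2 NAND I3 = 1 NAND 0 = 1
G2 = G1 NAND I2 = 1 NAND 1 = 0
G3 = G1 NAND I1 = 1 NAND 0 = 1
G4 = G3 NAND I2 = 1 NAND 1 = 0
G5 = G4 AND I0 = 0 AND 1 = 0
G8 = G5 NAND G2 = 0 NAND 0 = 1
G9 = NOT I3 = NOT 0 = 1
G10 = I2 NAND G2 = 1 NAND 0 = 1
G16 = G8 NAND G10 = 1 NAND 1 = 0
G17 = G9 NAND G10 = 1 NAND 1 = 0

G10 = 1; G16 = 0; G17 = 0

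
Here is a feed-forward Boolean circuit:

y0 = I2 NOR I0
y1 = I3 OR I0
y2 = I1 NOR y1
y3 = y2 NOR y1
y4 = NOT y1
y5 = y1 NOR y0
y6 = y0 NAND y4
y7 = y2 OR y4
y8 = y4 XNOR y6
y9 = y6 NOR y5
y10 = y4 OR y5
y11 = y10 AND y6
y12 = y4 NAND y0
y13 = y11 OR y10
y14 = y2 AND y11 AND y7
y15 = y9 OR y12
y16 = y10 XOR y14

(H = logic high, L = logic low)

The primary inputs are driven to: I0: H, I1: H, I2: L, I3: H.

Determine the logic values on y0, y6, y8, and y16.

y0 = L  y6 = H  y8 = L  y16 = L

y0 = I2 NOR I0 = L NOR H = L
y1 = I3 OR I0 = H OR H = H
y2 = I1 NOR y1 = H NOR H = L
y4 = NOT y1 = NOT H = L
y5 = y1 NOR y0 = H NOR L = L
y6 = y0 NAND y4 = L NAND L = H
y7 = y2 OR y4 = L OR L = L
y8 = y4 XNOR y6 = L XNOR H = L
y10 = y4 OR y5 = L OR L = L
y11 = y10 AND y6 = L AND H = L
y14 = y2 AND y11 AND y7 = L AND L AND L = L
y16 = y10 XOR y14 = L XOR L = L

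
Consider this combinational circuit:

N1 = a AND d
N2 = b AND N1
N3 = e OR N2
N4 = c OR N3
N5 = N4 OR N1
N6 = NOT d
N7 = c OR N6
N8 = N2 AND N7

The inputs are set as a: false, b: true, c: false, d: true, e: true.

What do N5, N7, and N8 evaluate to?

N5 = true, N7 = false, N8 = false

N1 = a AND d = false AND true = false
N2 = b AND N1 = true AND false = false
N3 = e OR N2 = true OR false = true
N4 = c OR N3 = false OR true = true
N5 = N4 OR N1 = true OR false = true
N6 = NOT d = NOT true = false
N7 = c OR N6 = false OR false = false
N8 = N2 AND N7 = false AND false = false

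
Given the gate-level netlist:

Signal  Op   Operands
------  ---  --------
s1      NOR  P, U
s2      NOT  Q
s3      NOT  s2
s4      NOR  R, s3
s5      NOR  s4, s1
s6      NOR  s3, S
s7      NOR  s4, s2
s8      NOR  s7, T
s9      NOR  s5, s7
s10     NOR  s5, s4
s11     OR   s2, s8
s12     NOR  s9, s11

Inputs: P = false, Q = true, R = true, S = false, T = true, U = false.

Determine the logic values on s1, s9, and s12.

s1 = P NOR U = false NOR false = true
s2 = NOT Q = NOT true = false
s3 = NOT s2 = NOT false = true
s4 = R NOR s3 = true NOR true = false
s5 = s4 NOR s1 = false NOR true = false
s7 = s4 NOR s2 = false NOR false = true
s8 = s7 NOR T = true NOR true = false
s9 = s5 NOR s7 = false NOR true = false
s11 = s2 OR s8 = false OR false = false
s12 = s9 NOR s11 = false NOR false = true

s1 = true, s9 = false, s12 = true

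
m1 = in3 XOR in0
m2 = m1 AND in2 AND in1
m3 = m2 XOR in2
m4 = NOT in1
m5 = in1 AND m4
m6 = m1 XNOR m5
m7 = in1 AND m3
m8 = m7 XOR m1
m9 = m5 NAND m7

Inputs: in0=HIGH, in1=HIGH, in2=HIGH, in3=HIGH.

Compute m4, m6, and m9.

m4 = LOW, m6 = HIGH, m9 = HIGH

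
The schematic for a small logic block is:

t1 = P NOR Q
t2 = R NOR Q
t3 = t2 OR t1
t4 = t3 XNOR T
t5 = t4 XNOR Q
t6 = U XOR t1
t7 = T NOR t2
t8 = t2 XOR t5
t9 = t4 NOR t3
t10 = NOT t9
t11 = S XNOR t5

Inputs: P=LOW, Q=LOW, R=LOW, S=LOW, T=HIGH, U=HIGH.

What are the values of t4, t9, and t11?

t1 = P NOR Q = LOW NOR LOW = HIGH
t2 = R NOR Q = LOW NOR LOW = HIGH
t3 = t2 OR t1 = HIGH OR HIGH = HIGH
t4 = t3 XNOR T = HIGH XNOR HIGH = HIGH
t5 = t4 XNOR Q = HIGH XNOR LOW = LOW
t9 = t4 NOR t3 = HIGH NOR HIGH = LOW
t11 = S XNOR t5 = LOW XNOR LOW = HIGH

t4 = HIGH  t9 = LOW  t11 = HIGH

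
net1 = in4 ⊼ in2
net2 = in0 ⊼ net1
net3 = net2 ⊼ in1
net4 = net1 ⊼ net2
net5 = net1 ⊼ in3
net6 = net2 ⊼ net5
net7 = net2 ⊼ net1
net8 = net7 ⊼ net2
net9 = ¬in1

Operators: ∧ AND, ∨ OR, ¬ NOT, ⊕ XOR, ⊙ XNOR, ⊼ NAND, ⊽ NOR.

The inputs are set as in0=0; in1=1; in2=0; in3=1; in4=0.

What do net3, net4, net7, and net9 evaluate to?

net3 = 0; net4 = 0; net7 = 0; net9 = 0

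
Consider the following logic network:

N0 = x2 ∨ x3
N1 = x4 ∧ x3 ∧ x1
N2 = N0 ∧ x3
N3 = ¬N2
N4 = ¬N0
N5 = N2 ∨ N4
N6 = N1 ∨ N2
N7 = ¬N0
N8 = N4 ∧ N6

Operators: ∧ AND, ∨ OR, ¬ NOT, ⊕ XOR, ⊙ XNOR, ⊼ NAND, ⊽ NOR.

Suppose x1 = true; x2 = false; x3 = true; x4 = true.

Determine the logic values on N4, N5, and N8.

N0 = x2 OR x3 = false OR true = true
N1 = x4 AND x3 AND x1 = true AND true AND true = true
N2 = N0 AND x3 = true AND true = true
N4 = NOT N0 = NOT true = false
N5 = N2 OR N4 = true OR false = true
N6 = N1 OR N2 = true OR true = true
N8 = N4 AND N6 = false AND true = false

N4 = false, N5 = true, N8 = false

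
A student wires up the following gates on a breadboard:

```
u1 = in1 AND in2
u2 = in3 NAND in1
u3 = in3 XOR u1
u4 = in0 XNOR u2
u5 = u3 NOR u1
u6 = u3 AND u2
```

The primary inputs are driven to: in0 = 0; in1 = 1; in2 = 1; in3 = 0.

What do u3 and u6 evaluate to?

u3 = 1; u6 = 1

u1 = in1 AND in2 = 1 AND 1 = 1
u2 = in3 NAND in1 = 0 NAND 1 = 1
u3 = in3 XOR u1 = 0 XOR 1 = 1
u6 = u3 AND u2 = 1 AND 1 = 1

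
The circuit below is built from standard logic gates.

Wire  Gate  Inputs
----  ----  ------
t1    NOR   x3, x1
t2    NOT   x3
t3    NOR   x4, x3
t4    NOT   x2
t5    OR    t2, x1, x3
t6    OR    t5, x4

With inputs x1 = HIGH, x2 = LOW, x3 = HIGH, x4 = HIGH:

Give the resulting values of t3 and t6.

t2 = NOT x3 = NOT HIGH = LOW
t3 = x4 NOR x3 = HIGH NOR HIGH = LOW
t5 = t2 OR x1 OR x3 = LOW OR HIGH OR HIGH = HIGH
t6 = t5 OR x4 = HIGH OR HIGH = HIGH

t3 = LOW  t6 = HIGH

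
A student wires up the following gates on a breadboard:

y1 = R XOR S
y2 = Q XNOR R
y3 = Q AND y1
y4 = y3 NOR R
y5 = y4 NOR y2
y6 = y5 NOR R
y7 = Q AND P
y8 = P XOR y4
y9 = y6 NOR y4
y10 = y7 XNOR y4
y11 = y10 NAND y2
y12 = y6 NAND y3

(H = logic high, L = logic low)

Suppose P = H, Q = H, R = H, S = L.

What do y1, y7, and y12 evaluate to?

y1 = R XOR S = H XOR L = H
y2 = Q XNOR R = H XNOR H = H
y3 = Q AND y1 = H AND H = H
y4 = y3 NOR R = H NOR H = L
y5 = y4 NOR y2 = L NOR H = L
y6 = y5 NOR R = L NOR H = L
y7 = Q AND P = H AND H = H
y12 = y6 NAND y3 = L NAND H = H

y1 = H  y7 = H  y12 = H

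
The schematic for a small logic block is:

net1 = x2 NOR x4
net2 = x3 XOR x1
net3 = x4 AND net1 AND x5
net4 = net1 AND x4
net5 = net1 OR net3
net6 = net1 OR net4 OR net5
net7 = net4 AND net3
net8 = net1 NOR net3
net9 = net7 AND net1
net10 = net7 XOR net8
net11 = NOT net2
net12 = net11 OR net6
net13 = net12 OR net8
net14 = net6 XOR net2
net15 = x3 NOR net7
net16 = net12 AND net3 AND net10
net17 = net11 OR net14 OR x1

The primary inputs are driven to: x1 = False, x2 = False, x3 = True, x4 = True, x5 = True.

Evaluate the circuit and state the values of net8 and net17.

net8 = True, net17 = True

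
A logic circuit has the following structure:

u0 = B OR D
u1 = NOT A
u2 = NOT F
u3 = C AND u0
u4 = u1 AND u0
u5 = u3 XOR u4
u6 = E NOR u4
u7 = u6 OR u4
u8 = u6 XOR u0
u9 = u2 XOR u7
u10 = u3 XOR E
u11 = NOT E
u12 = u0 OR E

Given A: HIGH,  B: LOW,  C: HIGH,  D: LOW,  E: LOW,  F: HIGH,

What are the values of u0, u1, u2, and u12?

u0 = LOW; u1 = LOW; u2 = LOW; u12 = LOW

u0 = B OR D = LOW OR LOW = LOW
u1 = NOT A = NOT HIGH = LOW
u2 = NOT F = NOT HIGH = LOW
u12 = u0 OR E = LOW OR LOW = LOW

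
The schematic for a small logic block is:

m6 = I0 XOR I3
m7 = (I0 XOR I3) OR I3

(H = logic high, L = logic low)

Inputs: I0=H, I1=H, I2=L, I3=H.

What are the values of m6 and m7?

m6 = L  m7 = H

m6 = H XOR H = L
m7 = (H XOR H) OR H = H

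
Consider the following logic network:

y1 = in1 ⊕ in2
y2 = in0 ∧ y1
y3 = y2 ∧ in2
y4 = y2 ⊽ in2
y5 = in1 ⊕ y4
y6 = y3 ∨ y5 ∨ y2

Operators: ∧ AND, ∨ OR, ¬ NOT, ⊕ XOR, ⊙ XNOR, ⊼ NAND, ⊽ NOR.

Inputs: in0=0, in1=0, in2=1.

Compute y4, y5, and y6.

y4 = 0; y5 = 0; y6 = 0

y1 = in1 XOR in2 = 0 XOR 1 = 1
y2 = in0 AND y1 = 0 AND 1 = 0
y3 = y2 AND in2 = 0 AND 1 = 0
y4 = y2 NOR in2 = 0 NOR 1 = 0
y5 = in1 XOR y4 = 0 XOR 0 = 0
y6 = y3 OR y5 OR y2 = 0 OR 0 OR 0 = 0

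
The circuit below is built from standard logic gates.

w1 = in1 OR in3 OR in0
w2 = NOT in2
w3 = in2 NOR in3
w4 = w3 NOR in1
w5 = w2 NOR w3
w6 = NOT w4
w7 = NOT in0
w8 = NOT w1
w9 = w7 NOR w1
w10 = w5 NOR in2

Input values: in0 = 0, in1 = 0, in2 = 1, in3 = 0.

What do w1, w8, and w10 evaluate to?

w1 = 0, w8 = 1, w10 = 0

w1 = in1 OR in3 OR in0 = 0 OR 0 OR 0 = 0
w2 = NOT in2 = NOT 1 = 0
w3 = in2 NOR in3 = 1 NOR 0 = 0
w5 = w2 NOR w3 = 0 NOR 0 = 1
w8 = NOT w1 = NOT 0 = 1
w10 = w5 NOR in2 = 1 NOR 1 = 0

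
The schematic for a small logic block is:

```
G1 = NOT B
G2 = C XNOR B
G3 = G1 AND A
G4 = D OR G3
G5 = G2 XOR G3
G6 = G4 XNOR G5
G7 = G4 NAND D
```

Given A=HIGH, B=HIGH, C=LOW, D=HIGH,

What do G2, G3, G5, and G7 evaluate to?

G2 = LOW; G3 = LOW; G5 = LOW; G7 = LOW

G1 = NOT B = NOT HIGH = LOW
G2 = C XNOR B = LOW XNOR HIGH = LOW
G3 = G1 AND A = LOW AND HIGH = LOW
G4 = D OR G3 = HIGH OR LOW = HIGH
G5 = G2 XOR G3 = LOW XOR LOW = LOW
G7 = G4 NAND D = HIGH NAND HIGH = LOW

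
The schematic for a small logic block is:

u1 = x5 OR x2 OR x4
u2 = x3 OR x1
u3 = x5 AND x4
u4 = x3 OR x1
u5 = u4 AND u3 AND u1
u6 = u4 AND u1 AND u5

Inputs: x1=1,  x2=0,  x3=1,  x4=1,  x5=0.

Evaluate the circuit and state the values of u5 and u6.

u5 = 0; u6 = 0

u1 = x5 OR x2 OR x4 = 0 OR 0 OR 1 = 1
u3 = x5 AND x4 = 0 AND 1 = 0
u4 = x3 OR x1 = 1 OR 1 = 1
u5 = u4 AND u3 AND u1 = 1 AND 0 AND 1 = 0
u6 = u4 AND u1 AND u5 = 1 AND 1 AND 0 = 0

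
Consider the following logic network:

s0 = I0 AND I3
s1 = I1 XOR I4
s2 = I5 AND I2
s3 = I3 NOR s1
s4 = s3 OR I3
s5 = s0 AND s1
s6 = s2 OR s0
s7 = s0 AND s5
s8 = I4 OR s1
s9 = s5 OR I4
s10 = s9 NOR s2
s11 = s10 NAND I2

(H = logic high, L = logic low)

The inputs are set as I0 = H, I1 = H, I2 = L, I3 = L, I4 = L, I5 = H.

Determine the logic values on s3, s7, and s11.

s3 = L, s7 = L, s11 = H

s0 = I0 AND I3 = H AND L = L
s1 = I1 XOR I4 = H XOR L = H
s2 = I5 AND I2 = H AND L = L
s3 = I3 NOR s1 = L NOR H = L
s5 = s0 AND s1 = L AND H = L
s7 = s0 AND s5 = L AND L = L
s9 = s5 OR I4 = L OR L = L
s10 = s9 NOR s2 = L NOR L = H
s11 = s10 NAND I2 = H NAND L = H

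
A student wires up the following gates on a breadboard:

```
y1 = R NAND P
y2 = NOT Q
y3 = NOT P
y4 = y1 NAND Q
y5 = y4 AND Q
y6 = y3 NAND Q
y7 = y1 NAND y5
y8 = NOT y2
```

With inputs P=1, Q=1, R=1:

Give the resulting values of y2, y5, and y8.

y2 = 0, y5 = 1, y8 = 1

y1 = R NAND P = 1 NAND 1 = 0
y2 = NOT Q = NOT 1 = 0
y4 = y1 NAND Q = 0 NAND 1 = 1
y5 = y4 AND Q = 1 AND 1 = 1
y8 = NOT y2 = NOT 0 = 1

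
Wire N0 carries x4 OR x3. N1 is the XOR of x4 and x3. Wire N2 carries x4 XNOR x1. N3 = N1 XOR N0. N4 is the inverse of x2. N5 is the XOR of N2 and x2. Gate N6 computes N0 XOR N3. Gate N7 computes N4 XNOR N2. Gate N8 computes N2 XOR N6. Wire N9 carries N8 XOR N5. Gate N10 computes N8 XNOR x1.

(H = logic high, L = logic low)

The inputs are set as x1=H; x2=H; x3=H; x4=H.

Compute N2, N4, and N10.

N2 = H  N4 = L  N10 = H

N0 = x4 OR x3 = H OR H = H
N1 = x4 XOR x3 = H XOR H = L
N2 = x4 XNOR x1 = H XNOR H = H
N3 = N1 XOR N0 = L XOR H = H
N4 = NOT x2 = NOT H = L
N6 = N0 XOR N3 = H XOR H = L
N8 = N2 XOR N6 = H XOR L = H
N10 = N8 XNOR x1 = H XNOR H = H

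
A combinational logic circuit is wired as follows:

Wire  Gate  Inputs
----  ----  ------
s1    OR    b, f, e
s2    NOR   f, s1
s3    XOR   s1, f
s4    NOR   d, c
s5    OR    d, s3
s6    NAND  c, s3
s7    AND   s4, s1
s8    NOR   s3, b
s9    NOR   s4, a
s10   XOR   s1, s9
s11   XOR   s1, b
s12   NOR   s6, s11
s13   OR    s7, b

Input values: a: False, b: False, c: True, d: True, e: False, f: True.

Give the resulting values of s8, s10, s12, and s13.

s1 = b OR f OR e = False OR True OR False = True
s3 = s1 XOR f = True XOR True = False
s4 = d NOR c = True NOR True = False
s6 = c NAND s3 = True NAND False = True
s7 = s4 AND s1 = False AND True = False
s8 = s3 NOR b = False NOR False = True
s9 = s4 NOR a = False NOR False = True
s10 = s1 XOR s9 = True XOR True = False
s11 = s1 XOR b = True XOR False = True
s12 = s6 NOR s11 = True NOR True = False
s13 = s7 OR b = False OR False = False

s8 = True, s10 = False, s12 = False, s13 = False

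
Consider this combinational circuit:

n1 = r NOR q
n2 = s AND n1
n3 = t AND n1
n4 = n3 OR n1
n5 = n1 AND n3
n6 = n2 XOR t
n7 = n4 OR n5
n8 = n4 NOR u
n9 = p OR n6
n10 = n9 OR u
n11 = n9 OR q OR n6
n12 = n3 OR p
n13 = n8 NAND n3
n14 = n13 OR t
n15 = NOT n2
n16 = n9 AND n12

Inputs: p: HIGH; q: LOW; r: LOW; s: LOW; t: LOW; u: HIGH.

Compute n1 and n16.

n1 = r NOR q = LOW NOR LOW = HIGH
n2 = s AND n1 = LOW AND HIGH = LOW
n3 = t AND n1 = LOW AND HIGH = LOW
n6 = n2 XOR t = LOW XOR LOW = LOW
n9 = p OR n6 = HIGH OR LOW = HIGH
n12 = n3 OR p = LOW OR HIGH = HIGH
n16 = n9 AND n12 = HIGH AND HIGH = HIGH

n1 = HIGH  n16 = HIGH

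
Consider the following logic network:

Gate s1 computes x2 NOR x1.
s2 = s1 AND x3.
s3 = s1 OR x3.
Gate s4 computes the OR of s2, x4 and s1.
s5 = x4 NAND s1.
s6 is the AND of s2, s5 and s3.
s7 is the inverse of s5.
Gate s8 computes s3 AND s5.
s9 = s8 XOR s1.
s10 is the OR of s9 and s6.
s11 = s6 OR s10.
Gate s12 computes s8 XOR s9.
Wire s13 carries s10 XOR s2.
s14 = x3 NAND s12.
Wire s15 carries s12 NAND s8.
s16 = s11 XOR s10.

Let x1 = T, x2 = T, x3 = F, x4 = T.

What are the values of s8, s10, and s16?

s8 = F, s10 = F, s16 = F

s1 = x2 NOR x1 = T NOR T = F
s2 = s1 AND x3 = F AND F = F
s3 = s1 OR x3 = F OR F = F
s5 = x4 NAND s1 = T NAND F = T
s6 = s2 AND s5 AND s3 = F AND T AND F = F
s8 = s3 AND s5 = F AND T = F
s9 = s8 XOR s1 = F XOR F = F
s10 = s9 OR s6 = F OR F = F
s11 = s6 OR s10 = F OR F = F
s16 = s11 XOR s10 = F XOR F = F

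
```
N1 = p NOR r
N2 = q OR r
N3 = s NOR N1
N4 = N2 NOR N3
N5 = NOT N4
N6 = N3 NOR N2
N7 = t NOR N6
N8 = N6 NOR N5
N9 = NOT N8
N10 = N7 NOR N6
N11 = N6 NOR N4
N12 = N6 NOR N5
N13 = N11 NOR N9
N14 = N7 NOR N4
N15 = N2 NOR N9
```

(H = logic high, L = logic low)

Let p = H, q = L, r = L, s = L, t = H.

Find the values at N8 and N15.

N1 = p NOR r = H NOR L = L
N2 = q OR r = L OR L = L
N3 = s NOR N1 = L NOR L = H
N4 = N2 NOR N3 = L NOR H = L
N5 = NOT N4 = NOT L = H
N6 = N3 NOR N2 = H NOR L = L
N8 = N6 NOR N5 = L NOR H = L
N9 = NOT N8 = NOT L = H
N15 = N2 NOR N9 = L NOR H = L

N8 = L, N15 = L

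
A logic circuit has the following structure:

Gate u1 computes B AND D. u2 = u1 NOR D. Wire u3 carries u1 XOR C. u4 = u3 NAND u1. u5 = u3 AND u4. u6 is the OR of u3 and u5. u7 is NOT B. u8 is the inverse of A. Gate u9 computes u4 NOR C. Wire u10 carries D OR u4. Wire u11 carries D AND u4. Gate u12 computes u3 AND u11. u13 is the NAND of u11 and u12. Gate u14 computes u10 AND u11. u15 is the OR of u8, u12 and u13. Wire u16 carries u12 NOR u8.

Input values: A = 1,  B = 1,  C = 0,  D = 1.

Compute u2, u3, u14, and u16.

u2 = 0  u3 = 1  u14 = 0  u16 = 1

u1 = B AND D = 1 AND 1 = 1
u2 = u1 NOR D = 1 NOR 1 = 0
u3 = u1 XOR C = 1 XOR 0 = 1
u4 = u3 NAND u1 = 1 NAND 1 = 0
u8 = NOT A = NOT 1 = 0
u10 = D OR u4 = 1 OR 0 = 1
u11 = D AND u4 = 1 AND 0 = 0
u12 = u3 AND u11 = 1 AND 0 = 0
u14 = u10 AND u11 = 1 AND 0 = 0
u16 = u12 NOR u8 = 0 NOR 0 = 1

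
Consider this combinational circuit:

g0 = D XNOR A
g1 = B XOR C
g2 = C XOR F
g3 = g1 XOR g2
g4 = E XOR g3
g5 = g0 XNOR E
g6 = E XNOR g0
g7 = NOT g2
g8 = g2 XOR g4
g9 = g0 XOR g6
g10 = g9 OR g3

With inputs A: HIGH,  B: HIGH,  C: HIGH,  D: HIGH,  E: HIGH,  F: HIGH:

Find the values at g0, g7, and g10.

g0 = D XNOR A = HIGH XNOR HIGH = HIGH
g1 = B XOR C = HIGH XOR HIGH = LOW
g2 = C XOR F = HIGH XOR HIGH = LOW
g3 = g1 XOR g2 = LOW XOR LOW = LOW
g6 = E XNOR g0 = HIGH XNOR HIGH = HIGH
g7 = NOT g2 = NOT LOW = HIGH
g9 = g0 XOR g6 = HIGH XOR HIGH = LOW
g10 = g9 OR g3 = LOW OR LOW = LOW

g0 = HIGH  g7 = HIGH  g10 = LOW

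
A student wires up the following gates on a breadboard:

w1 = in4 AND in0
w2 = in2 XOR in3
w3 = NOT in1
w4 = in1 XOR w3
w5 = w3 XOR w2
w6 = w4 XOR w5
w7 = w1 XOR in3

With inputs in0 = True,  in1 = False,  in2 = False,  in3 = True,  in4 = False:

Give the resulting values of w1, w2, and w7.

w1 = False  w2 = True  w7 = True

w1 = in4 AND in0 = False AND True = False
w2 = in2 XOR in3 = False XOR True = True
w7 = w1 XOR in3 = False XOR True = True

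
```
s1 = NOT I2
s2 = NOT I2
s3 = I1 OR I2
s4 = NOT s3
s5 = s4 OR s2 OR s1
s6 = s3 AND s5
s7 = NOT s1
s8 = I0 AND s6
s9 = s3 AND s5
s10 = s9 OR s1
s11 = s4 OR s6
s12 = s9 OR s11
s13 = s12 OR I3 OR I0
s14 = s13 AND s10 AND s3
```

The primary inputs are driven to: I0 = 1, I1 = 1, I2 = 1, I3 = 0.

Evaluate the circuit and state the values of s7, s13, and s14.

s1 = NOT I2 = NOT 1 = 0
s2 = NOT I2 = NOT 1 = 0
s3 = I1 OR I2 = 1 OR 1 = 1
s4 = NOT s3 = NOT 1 = 0
s5 = s4 OR s2 OR s1 = 0 OR 0 OR 0 = 0
s6 = s3 AND s5 = 1 AND 0 = 0
s7 = NOT s1 = NOT 0 = 1
s9 = s3 AND s5 = 1 AND 0 = 0
s10 = s9 OR s1 = 0 OR 0 = 0
s11 = s4 OR s6 = 0 OR 0 = 0
s12 = s9 OR s11 = 0 OR 0 = 0
s13 = s12 OR I3 OR I0 = 0 OR 0 OR 1 = 1
s14 = s13 AND s10 AND s3 = 1 AND 0 AND 1 = 0

s7 = 1, s13 = 1, s14 = 0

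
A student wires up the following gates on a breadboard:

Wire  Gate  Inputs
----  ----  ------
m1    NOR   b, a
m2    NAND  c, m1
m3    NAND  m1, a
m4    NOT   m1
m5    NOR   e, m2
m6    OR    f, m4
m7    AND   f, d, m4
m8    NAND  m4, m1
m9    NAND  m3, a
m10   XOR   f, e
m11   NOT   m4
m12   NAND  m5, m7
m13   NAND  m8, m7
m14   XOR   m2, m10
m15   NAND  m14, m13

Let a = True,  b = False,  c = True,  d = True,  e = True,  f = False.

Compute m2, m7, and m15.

m2 = True; m7 = False; m15 = True

m1 = b NOR a = False NOR True = False
m2 = c NAND m1 = True NAND False = True
m4 = NOT m1 = NOT False = True
m7 = f AND d AND m4 = False AND True AND True = False
m8 = m4 NAND m1 = True NAND False = True
m10 = f XOR e = False XOR True = True
m13 = m8 NAND m7 = True NAND False = True
m14 = m2 XOR m10 = True XOR True = False
m15 = m14 NAND m13 = False NAND True = True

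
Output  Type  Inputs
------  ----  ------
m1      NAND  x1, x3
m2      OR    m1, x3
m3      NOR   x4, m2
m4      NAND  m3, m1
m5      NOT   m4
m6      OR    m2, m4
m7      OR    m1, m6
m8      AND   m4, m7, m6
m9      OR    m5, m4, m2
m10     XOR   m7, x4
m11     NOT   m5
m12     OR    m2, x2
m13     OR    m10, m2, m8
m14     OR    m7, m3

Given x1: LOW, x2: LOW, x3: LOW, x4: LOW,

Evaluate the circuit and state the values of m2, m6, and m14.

m2 = HIGH, m6 = HIGH, m14 = HIGH

m1 = x1 NAND x3 = LOW NAND LOW = HIGH
m2 = m1 OR x3 = HIGH OR LOW = HIGH
m3 = x4 NOR m2 = LOW NOR HIGH = LOW
m4 = m3 NAND m1 = LOW NAND HIGH = HIGH
m6 = m2 OR m4 = HIGH OR HIGH = HIGH
m7 = m1 OR m6 = HIGH OR HIGH = HIGH
m14 = m7 OR m3 = HIGH OR LOW = HIGH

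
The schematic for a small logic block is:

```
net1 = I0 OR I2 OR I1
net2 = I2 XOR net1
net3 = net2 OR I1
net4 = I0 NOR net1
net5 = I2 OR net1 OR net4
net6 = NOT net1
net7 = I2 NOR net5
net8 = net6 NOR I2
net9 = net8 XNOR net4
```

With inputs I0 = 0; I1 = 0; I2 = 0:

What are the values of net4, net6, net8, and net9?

net1 = I0 OR I2 OR I1 = 0 OR 0 OR 0 = 0
net4 = I0 NOR net1 = 0 NOR 0 = 1
net6 = NOT net1 = NOT 0 = 1
net8 = net6 NOR I2 = 1 NOR 0 = 0
net9 = net8 XNOR net4 = 0 XNOR 1 = 0

net4 = 1, net6 = 1, net8 = 0, net9 = 0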